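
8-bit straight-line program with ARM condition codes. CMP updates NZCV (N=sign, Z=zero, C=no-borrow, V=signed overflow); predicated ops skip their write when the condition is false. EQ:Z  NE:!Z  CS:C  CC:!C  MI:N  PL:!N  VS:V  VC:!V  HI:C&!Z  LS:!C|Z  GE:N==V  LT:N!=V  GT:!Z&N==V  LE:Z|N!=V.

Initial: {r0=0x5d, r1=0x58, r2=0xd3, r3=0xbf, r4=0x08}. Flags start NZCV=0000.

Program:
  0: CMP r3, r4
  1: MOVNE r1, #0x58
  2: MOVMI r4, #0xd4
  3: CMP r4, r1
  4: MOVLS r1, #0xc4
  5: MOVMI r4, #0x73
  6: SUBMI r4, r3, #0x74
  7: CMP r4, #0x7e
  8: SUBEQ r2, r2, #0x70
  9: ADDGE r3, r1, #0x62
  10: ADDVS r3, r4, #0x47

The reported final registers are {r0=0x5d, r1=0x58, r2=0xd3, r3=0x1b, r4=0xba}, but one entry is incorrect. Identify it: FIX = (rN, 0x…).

0: ✓ CMP  NZCV=1010
1: ✓ MOVNE  r1←0x58
2: ✓ MOVMI  r4←0xd4
3: ✓ CMP  NZCV=0011
4: · MOVLS
5: · MOVMI
6: · SUBMI
7: ✓ CMP  NZCV=0011
8: · SUBEQ
9: · ADDGE
10: ✓ ADDVS  r3←0x1b

FIX = (r4, 0xd4)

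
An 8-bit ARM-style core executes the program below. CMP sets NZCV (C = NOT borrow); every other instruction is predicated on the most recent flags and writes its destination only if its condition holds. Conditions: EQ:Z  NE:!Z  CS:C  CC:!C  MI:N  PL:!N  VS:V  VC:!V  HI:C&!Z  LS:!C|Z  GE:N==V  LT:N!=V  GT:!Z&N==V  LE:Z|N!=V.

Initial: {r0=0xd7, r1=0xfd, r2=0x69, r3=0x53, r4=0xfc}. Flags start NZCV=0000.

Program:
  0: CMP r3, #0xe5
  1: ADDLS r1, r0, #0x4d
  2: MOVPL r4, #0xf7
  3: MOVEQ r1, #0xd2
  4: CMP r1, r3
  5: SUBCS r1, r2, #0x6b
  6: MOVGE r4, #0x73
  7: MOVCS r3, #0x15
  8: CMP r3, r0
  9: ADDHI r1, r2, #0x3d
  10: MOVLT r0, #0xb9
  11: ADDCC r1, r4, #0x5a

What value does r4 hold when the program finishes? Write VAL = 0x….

VAL = 0xf7

0: ✓ CMP  NZCV=0000
1: ✓ ADDLS  r1←0x24
2: ✓ MOVPL  r4←0xf7
3: · MOVEQ
4: ✓ CMP  NZCV=1000
5: · SUBCS
6: · MOVGE
7: · MOVCS
8: ✓ CMP  NZCV=0000
9: · ADDHI
10: · MOVLT
11: ✓ ADDCC  r1←0x51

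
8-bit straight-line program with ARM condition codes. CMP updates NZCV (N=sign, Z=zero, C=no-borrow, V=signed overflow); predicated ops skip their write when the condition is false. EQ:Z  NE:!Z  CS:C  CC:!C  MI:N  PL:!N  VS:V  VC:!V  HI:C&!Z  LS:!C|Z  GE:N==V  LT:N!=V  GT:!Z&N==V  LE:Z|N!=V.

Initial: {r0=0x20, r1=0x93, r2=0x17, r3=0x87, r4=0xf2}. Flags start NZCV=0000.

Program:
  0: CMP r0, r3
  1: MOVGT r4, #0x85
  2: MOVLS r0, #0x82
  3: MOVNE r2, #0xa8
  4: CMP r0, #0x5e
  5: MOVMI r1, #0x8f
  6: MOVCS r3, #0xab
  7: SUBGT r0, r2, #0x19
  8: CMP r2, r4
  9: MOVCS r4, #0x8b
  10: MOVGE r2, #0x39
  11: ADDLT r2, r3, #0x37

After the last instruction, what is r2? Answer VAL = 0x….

VAL = 0x39

[0] flags=1001 → (cmp)
[1] flags=1001 GT?T → r4=0x85
[2] flags=1001 LS?T → r0=0x82
[3] flags=1001 NE?T → r2=0xa8
[4] flags=0011 → (cmp)
[5] flags=0011 MI?F → skip
[6] flags=0011 CS?T → r3=0xab
[7] flags=0011 GT?F → skip
[8] flags=0010 → (cmp)
[9] flags=0010 CS?T → r4=0x8b
[10] flags=0010 GE?T → r2=0x39
[11] flags=0010 LT?F → skip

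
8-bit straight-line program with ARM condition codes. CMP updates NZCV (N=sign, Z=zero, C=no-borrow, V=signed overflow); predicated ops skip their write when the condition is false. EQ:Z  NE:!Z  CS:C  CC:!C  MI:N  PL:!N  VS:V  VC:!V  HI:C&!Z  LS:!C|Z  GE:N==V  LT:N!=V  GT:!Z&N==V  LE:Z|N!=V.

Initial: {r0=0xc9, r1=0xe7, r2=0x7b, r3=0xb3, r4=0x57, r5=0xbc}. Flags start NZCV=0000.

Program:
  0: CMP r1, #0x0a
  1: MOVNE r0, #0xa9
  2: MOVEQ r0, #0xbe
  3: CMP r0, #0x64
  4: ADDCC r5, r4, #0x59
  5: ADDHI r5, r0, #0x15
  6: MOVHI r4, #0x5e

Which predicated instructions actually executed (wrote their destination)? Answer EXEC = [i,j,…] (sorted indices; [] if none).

EXEC = [1,5,6]

[0] flags=1010 → (cmp)
[1] flags=1010 NE?T → r0=0xa9
[2] flags=1010 EQ?F → skip
[3] flags=0011 → (cmp)
[4] flags=0011 CC?F → skip
[5] flags=0011 HI?T → r5=0xbe
[6] flags=0011 HI?T → r4=0x5e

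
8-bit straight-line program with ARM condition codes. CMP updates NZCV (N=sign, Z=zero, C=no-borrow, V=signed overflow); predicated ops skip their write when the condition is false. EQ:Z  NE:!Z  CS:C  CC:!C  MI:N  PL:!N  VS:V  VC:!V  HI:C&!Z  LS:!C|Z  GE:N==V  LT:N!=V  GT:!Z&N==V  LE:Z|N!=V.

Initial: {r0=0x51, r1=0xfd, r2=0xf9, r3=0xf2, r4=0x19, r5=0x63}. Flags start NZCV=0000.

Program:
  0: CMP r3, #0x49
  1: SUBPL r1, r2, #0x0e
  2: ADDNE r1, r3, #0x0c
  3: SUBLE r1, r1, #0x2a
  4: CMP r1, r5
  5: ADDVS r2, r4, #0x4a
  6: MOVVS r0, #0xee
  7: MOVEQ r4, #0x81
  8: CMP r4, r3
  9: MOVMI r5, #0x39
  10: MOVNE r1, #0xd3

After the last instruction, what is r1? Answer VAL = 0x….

[0] flags=1010 → (cmp)
[1] flags=1010 PL?F → skip
[2] flags=1010 NE?T → r1=0xfe
[3] flags=1010 LE?T → r1=0xd4
[4] flags=0011 → (cmp)
[5] flags=0011 VS?T → r2=0x63
[6] flags=0011 VS?T → r0=0xee
[7] flags=0011 EQ?F → skip
[8] flags=0000 → (cmp)
[9] flags=0000 MI?F → skip
[10] flags=0000 NE?T → r1=0xd3

VAL = 0xd3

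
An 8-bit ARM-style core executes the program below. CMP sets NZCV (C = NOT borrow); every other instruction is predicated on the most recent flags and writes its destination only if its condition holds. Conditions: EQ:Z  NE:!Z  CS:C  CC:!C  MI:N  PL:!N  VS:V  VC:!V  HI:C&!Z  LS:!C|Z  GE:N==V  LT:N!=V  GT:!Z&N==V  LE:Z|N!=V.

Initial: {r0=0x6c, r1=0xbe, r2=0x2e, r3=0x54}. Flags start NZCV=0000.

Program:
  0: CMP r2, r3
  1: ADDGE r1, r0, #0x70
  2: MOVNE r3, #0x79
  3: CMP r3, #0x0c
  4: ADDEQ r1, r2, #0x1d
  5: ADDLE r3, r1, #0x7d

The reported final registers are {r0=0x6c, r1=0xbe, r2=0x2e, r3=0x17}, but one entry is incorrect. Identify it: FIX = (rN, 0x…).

FIX = (r3, 0x79)

[0] flags=1000 → (cmp)
[1] flags=1000 GE?F → skip
[2] flags=1000 NE?T → r3=0x79
[3] flags=0010 → (cmp)
[4] flags=0010 EQ?F → skip
[5] flags=0010 LE?F → skip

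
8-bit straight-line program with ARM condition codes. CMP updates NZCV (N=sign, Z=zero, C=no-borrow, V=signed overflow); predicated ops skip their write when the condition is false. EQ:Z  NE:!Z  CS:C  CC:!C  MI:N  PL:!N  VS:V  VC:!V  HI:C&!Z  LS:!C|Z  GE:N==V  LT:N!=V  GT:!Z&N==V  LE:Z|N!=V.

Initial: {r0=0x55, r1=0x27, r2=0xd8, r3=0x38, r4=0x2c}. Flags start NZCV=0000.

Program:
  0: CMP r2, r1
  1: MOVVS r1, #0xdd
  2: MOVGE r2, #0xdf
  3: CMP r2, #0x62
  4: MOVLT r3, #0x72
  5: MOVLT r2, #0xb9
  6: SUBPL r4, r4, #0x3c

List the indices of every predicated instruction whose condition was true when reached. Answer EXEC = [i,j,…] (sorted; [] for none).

EXEC = [4,5,6]

[0] flags=1010 → (cmp)
[1] flags=1010 VS?F → skip
[2] flags=1010 GE?F → skip
[3] flags=0011 → (cmp)
[4] flags=0011 LT?T → r3=0x72
[5] flags=0011 LT?T → r2=0xb9
[6] flags=0011 PL?T → r4=0xf0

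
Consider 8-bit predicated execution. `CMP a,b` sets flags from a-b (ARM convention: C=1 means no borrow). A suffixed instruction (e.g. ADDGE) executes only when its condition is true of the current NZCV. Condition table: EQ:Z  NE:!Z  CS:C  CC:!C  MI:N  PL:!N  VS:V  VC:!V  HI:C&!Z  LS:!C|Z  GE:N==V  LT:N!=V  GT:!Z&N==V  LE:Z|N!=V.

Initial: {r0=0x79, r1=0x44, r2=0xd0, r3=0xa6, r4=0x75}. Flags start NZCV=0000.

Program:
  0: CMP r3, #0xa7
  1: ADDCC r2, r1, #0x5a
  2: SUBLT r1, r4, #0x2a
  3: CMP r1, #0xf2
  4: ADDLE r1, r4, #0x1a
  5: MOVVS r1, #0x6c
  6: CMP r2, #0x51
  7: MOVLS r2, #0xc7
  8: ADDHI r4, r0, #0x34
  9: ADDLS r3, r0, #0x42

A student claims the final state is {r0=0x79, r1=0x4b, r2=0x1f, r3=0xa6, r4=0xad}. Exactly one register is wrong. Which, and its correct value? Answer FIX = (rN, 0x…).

FIX = (r2, 0x9e)

0: ✓ CMP  NZCV=1000
1: ✓ ADDCC  r2←0x9e
2: ✓ SUBLT  r1←0x4b
3: ✓ CMP  NZCV=0000
4: · ADDLE
5: · MOVVS
6: ✓ CMP  NZCV=0011
7: · MOVLS
8: ✓ ADDHI  r4←0xad
9: · ADDLS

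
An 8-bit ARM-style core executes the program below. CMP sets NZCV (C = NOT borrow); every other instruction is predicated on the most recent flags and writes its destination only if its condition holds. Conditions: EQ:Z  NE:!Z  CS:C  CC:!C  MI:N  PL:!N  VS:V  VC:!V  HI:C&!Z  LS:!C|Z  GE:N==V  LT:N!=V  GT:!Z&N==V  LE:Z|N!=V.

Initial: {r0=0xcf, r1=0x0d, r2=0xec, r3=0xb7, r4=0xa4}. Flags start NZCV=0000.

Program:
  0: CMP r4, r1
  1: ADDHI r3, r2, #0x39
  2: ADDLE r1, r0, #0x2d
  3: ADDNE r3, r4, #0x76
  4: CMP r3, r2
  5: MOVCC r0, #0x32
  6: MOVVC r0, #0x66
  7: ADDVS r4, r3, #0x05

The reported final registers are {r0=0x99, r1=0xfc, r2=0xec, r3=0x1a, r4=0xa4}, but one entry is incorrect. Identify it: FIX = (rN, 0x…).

FIX = (r0, 0x66)

[0] flags=1010 → (cmp)
[1] flags=1010 HI?T → r3=0x25
[2] flags=1010 LE?T → r1=0xfc
[3] flags=1010 NE?T → r3=0x1a
[4] flags=0000 → (cmp)
[5] flags=0000 CC?T → r0=0x32
[6] flags=0000 VC?T → r0=0x66
[7] flags=0000 VS?F → skip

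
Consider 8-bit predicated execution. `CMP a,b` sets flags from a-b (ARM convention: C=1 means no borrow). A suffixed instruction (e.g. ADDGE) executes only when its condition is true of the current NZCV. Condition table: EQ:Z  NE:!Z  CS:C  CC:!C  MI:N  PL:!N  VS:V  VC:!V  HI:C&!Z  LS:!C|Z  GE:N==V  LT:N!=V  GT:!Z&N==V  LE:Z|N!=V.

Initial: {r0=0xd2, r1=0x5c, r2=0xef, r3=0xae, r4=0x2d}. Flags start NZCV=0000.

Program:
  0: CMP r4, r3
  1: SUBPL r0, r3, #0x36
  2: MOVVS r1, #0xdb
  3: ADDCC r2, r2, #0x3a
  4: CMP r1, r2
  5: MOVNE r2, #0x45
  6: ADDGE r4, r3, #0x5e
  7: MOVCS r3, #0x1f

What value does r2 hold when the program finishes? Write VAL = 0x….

[0] flags=0000 → (cmp)
[1] flags=0000 PL?T → r0=0x78
[2] flags=0000 VS?F → skip
[3] flags=0000 CC?T → r2=0x29
[4] flags=0010 → (cmp)
[5] flags=0010 NE?T → r2=0x45
[6] flags=0010 GE?T → r4=0x0c
[7] flags=0010 CS?T → r3=0x1f

VAL = 0x45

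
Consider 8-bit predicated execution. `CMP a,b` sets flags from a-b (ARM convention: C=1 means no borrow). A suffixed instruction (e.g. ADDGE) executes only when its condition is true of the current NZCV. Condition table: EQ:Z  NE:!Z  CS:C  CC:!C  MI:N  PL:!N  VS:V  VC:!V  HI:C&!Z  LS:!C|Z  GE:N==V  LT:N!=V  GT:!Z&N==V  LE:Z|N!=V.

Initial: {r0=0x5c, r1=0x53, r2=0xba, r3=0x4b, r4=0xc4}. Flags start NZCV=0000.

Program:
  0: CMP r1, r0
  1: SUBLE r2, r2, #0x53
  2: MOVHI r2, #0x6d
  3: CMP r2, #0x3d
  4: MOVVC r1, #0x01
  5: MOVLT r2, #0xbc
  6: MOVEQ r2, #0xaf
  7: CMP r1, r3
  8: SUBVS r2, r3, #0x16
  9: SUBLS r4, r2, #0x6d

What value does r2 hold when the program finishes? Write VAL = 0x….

0: ✓ CMP  NZCV=1000
1: ✓ SUBLE  r2←0x67
2: · MOVHI
3: ✓ CMP  NZCV=0010
4: ✓ MOVVC  r1←0x01
5: · MOVLT
6: · MOVEQ
7: ✓ CMP  NZCV=1000
8: · SUBVS
9: ✓ SUBLS  r4←0xfa

VAL = 0x67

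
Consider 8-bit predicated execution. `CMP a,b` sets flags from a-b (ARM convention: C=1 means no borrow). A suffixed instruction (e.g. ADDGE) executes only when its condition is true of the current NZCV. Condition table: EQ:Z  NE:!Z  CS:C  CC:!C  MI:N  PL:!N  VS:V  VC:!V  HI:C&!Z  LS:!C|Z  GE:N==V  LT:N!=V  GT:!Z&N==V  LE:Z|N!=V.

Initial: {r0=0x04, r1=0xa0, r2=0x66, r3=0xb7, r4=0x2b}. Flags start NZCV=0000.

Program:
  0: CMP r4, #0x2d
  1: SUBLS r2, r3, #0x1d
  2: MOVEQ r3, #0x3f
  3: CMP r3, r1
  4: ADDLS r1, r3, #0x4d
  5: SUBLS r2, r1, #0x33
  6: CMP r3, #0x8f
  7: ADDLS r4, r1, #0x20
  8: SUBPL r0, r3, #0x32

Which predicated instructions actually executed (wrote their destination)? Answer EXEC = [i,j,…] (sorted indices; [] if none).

0: ✓ CMP  NZCV=1000
1: ✓ SUBLS  r2←0x9a
2: · MOVEQ
3: ✓ CMP  NZCV=0010
4: · ADDLS
5: · SUBLS
6: ✓ CMP  NZCV=0010
7: · ADDLS
8: ✓ SUBPL  r0←0x85

EXEC = [1,8]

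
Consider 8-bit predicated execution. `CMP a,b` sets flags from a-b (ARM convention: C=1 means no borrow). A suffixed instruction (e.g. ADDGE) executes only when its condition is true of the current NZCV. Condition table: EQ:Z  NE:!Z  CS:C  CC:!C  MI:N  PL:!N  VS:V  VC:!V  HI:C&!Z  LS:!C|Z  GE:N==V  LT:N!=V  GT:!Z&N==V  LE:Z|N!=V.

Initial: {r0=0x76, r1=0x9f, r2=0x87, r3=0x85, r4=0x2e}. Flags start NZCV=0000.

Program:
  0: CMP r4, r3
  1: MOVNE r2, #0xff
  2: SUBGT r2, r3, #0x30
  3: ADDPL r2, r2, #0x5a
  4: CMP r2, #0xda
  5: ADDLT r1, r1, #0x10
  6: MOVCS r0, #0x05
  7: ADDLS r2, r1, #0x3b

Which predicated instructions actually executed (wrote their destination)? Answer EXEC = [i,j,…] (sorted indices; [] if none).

EXEC = [1,2,7]

0: ✓ CMP  NZCV=1001
1: ✓ MOVNE  r2←0xff
2: ✓ SUBGT  r2←0x55
3: · ADDPL
4: ✓ CMP  NZCV=0000
5: · ADDLT
6: · MOVCS
7: ✓ ADDLS  r2←0xda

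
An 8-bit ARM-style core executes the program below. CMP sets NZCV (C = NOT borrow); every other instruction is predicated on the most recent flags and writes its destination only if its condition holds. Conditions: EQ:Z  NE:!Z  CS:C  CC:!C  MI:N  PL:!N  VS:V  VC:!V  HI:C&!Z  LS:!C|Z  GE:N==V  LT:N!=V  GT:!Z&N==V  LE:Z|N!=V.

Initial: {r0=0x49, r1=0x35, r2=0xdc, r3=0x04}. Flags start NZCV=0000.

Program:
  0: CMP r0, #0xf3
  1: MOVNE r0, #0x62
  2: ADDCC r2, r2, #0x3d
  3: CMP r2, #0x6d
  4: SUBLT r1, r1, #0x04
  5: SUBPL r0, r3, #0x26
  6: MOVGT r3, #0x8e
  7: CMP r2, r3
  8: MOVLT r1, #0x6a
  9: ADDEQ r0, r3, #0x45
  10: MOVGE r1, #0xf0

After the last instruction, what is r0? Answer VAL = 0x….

[0] flags=0000 → (cmp)
[1] flags=0000 NE?T → r0=0x62
[2] flags=0000 CC?T → r2=0x19
[3] flags=1000 → (cmp)
[4] flags=1000 LT?T → r1=0x31
[5] flags=1000 PL?F → skip
[6] flags=1000 GT?F → skip
[7] flags=0010 → (cmp)
[8] flags=0010 LT?F → skip
[9] flags=0010 EQ?F → skip
[10] flags=0010 GE?T → r1=0xf0

VAL = 0x62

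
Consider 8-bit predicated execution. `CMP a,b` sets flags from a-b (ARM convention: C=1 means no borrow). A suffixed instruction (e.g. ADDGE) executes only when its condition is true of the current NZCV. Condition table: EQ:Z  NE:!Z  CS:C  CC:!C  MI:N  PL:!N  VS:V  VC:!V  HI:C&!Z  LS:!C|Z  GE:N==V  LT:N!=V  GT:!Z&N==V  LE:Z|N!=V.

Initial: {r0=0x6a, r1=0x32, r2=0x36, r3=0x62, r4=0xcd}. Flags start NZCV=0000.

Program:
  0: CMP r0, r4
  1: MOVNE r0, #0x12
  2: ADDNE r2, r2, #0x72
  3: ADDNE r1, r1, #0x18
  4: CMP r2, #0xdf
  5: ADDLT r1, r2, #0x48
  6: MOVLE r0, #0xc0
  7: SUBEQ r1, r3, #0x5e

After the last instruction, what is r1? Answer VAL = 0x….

[0] flags=1001 → (cmp)
[1] flags=1001 NE?T → r0=0x12
[2] flags=1001 NE?T → r2=0xa8
[3] flags=1001 NE?T → r1=0x4a
[4] flags=1000 → (cmp)
[5] flags=1000 LT?T → r1=0xf0
[6] flags=1000 LE?T → r0=0xc0
[7] flags=1000 EQ?F → skip

VAL = 0xf0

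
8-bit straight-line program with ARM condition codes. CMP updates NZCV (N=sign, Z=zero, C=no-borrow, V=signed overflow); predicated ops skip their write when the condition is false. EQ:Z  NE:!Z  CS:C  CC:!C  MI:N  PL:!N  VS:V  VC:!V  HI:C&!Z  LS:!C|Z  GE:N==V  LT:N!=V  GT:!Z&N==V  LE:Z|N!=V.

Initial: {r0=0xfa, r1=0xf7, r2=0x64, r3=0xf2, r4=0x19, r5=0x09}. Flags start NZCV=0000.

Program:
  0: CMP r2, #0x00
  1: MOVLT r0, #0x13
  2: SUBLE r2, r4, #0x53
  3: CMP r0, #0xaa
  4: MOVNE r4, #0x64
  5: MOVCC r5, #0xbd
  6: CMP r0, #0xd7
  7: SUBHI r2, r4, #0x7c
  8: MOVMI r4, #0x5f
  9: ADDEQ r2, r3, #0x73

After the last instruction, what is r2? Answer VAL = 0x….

VAL = 0xe8

[0] flags=0010 → (cmp)
[1] flags=0010 LT?F → skip
[2] flags=0010 LE?F → skip
[3] flags=0010 → (cmp)
[4] flags=0010 NE?T → r4=0x64
[5] flags=0010 CC?F → skip
[6] flags=0010 → (cmp)
[7] flags=0010 HI?T → r2=0xe8
[8] flags=0010 MI?F → skip
[9] flags=0010 EQ?F → skip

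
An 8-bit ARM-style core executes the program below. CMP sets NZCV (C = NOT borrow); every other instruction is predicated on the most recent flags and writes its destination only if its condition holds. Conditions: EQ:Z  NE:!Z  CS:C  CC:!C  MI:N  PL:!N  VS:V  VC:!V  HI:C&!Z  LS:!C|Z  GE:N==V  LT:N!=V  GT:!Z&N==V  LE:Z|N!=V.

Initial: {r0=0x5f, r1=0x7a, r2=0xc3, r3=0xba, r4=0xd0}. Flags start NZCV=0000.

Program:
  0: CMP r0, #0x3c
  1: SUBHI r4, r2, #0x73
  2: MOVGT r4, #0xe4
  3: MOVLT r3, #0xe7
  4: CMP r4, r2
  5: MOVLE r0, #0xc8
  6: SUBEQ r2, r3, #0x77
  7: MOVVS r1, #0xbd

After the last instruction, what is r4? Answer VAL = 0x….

VAL = 0xe4

0: ✓ CMP  NZCV=0010
1: ✓ SUBHI  r4←0x50
2: ✓ MOVGT  r4←0xe4
3: · MOVLT
4: ✓ CMP  NZCV=0010
5: · MOVLE
6: · SUBEQ
7: · MOVVS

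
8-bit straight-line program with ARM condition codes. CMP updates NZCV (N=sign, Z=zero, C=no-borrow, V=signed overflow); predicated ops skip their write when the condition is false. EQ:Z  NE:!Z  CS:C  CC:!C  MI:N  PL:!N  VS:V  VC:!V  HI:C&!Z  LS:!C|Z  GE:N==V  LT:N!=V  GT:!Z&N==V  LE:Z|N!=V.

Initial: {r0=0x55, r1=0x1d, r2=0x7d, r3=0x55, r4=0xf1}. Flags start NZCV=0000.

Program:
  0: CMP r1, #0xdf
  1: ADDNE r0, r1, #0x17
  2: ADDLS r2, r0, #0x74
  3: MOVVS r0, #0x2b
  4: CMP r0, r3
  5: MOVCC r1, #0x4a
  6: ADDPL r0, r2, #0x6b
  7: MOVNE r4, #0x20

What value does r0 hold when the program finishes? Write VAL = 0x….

VAL = 0x34

[0] flags=0000 → (cmp)
[1] flags=0000 NE?T → r0=0x34
[2] flags=0000 LS?T → r2=0xa8
[3] flags=0000 VS?F → skip
[4] flags=1000 → (cmp)
[5] flags=1000 CC?T → r1=0x4a
[6] flags=1000 PL?F → skip
[7] flags=1000 NE?T → r4=0x20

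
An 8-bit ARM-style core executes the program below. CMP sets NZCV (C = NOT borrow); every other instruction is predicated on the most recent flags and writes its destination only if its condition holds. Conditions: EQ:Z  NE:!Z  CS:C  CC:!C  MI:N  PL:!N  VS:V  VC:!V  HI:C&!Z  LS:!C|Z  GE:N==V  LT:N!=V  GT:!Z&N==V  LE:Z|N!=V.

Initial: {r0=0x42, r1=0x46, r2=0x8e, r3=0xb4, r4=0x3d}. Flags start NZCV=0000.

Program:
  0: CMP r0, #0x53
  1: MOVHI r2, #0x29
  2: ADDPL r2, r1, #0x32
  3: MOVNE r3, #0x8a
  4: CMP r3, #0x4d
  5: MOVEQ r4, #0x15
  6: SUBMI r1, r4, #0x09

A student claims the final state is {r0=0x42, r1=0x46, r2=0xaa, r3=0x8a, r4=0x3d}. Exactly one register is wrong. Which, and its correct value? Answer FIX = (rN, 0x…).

[0] flags=1000 → (cmp)
[1] flags=1000 HI?F → skip
[2] flags=1000 PL?F → skip
[3] flags=1000 NE?T → r3=0x8a
[4] flags=0011 → (cmp)
[5] flags=0011 EQ?F → skip
[6] flags=0011 MI?F → skip

FIX = (r2, 0x8e)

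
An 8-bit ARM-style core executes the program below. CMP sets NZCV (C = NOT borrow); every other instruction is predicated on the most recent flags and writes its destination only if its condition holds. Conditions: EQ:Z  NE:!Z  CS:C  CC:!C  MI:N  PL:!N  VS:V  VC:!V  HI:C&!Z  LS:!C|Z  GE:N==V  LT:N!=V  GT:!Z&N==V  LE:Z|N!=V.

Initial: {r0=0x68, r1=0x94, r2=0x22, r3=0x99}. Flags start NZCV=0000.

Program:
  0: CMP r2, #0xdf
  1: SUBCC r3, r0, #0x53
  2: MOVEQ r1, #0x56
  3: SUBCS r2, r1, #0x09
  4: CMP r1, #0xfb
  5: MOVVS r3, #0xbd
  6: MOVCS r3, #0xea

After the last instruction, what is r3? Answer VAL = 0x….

0: ✓ CMP  NZCV=0000
1: ✓ SUBCC  r3←0x15
2: · MOVEQ
3: · SUBCS
4: ✓ CMP  NZCV=1000
5: · MOVVS
6: · MOVCS

VAL = 0x15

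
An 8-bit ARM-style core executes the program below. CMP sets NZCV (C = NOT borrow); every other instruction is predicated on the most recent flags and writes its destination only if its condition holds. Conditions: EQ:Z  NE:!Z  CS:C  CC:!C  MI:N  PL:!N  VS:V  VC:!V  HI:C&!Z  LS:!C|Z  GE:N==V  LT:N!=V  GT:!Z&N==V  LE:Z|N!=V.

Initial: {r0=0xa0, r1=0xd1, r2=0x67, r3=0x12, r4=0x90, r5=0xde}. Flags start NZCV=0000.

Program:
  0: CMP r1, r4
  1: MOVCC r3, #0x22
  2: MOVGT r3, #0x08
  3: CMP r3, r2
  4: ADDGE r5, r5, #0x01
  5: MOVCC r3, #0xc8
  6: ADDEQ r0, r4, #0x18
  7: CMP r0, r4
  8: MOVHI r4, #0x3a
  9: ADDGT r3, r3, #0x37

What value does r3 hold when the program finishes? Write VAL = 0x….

0: ✓ CMP  NZCV=0010
1: · MOVCC
2: ✓ MOVGT  r3←0x08
3: ✓ CMP  NZCV=1000
4: · ADDGE
5: ✓ MOVCC  r3←0xc8
6: · ADDEQ
7: ✓ CMP  NZCV=0010
8: ✓ MOVHI  r4←0x3a
9: ✓ ADDGT  r3←0xff

VAL = 0xff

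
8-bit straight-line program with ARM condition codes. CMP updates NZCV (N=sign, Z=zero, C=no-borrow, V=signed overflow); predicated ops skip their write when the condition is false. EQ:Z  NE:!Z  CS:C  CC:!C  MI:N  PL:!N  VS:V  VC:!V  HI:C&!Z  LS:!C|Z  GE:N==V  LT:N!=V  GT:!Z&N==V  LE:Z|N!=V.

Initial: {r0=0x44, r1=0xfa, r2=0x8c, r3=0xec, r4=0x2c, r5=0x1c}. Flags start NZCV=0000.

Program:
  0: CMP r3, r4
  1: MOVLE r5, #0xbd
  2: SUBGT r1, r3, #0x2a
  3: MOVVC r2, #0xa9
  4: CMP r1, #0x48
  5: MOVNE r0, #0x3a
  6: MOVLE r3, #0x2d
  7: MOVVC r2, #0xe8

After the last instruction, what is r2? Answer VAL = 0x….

VAL = 0xe8

0: ✓ CMP  NZCV=1010
1: ✓ MOVLE  r5←0xbd
2: · SUBGT
3: ✓ MOVVC  r2←0xa9
4: ✓ CMP  NZCV=1010
5: ✓ MOVNE  r0←0x3a
6: ✓ MOVLE  r3←0x2d
7: ✓ MOVVC  r2←0xe8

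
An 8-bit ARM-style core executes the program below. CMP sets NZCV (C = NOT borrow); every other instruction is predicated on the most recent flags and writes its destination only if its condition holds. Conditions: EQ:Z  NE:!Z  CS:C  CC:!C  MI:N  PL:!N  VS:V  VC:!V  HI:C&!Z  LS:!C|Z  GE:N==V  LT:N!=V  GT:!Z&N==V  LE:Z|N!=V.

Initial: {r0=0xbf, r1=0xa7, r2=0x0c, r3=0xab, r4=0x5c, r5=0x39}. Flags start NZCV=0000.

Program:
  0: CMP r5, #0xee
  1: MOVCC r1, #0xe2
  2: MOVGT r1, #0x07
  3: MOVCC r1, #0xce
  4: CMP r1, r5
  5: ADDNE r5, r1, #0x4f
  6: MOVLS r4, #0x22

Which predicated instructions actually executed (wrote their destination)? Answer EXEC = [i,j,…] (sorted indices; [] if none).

EXEC = [1,2,3,5]

[0] flags=0000 → (cmp)
[1] flags=0000 CC?T → r1=0xe2
[2] flags=0000 GT?T → r1=0x07
[3] flags=0000 CC?T → r1=0xce
[4] flags=1010 → (cmp)
[5] flags=1010 NE?T → r5=0x1d
[6] flags=1010 LS?F → skip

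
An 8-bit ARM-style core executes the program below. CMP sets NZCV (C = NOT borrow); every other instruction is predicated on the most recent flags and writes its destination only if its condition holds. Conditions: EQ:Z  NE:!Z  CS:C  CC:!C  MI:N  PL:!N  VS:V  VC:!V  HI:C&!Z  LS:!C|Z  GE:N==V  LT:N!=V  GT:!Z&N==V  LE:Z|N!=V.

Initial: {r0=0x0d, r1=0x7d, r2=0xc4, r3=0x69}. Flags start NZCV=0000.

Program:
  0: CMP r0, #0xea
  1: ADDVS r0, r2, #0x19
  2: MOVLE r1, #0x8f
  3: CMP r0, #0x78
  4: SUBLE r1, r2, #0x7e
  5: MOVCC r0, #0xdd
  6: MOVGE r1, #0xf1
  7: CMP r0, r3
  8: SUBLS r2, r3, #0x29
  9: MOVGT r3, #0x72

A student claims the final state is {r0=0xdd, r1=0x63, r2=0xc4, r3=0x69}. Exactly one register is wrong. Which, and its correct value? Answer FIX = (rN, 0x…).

[0] flags=0000 → (cmp)
[1] flags=0000 VS?F → skip
[2] flags=0000 LE?F → skip
[3] flags=1000 → (cmp)
[4] flags=1000 LE?T → r1=0x46
[5] flags=1000 CC?T → r0=0xdd
[6] flags=1000 GE?F → skip
[7] flags=0011 → (cmp)
[8] flags=0011 LS?F → skip
[9] flags=0011 GT?F → skip

FIX = (r1, 0x46)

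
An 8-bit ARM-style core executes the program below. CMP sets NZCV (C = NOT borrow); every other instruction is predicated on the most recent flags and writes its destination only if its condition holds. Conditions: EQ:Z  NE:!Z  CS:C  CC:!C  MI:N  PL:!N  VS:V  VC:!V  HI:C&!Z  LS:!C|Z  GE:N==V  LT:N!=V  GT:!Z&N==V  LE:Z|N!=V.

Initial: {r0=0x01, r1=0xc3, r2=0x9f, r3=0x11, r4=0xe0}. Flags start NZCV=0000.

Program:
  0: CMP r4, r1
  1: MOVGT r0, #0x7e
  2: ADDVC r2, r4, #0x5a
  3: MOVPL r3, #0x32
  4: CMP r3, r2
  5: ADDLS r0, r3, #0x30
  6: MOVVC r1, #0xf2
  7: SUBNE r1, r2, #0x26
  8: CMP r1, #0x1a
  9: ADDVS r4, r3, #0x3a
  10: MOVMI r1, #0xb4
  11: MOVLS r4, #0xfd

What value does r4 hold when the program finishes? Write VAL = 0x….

[0] flags=0010 → (cmp)
[1] flags=0010 GT?T → r0=0x7e
[2] flags=0010 VC?T → r2=0x3a
[3] flags=0010 PL?T → r3=0x32
[4] flags=1000 → (cmp)
[5] flags=1000 LS?T → r0=0x62
[6] flags=1000 VC?T → r1=0xf2
[7] flags=1000 NE?T → r1=0x14
[8] flags=1000 → (cmp)
[9] flags=1000 VS?F → skip
[10] flags=1000 MI?T → r1=0xb4
[11] flags=1000 LS?T → r4=0xfd

VAL = 0xfd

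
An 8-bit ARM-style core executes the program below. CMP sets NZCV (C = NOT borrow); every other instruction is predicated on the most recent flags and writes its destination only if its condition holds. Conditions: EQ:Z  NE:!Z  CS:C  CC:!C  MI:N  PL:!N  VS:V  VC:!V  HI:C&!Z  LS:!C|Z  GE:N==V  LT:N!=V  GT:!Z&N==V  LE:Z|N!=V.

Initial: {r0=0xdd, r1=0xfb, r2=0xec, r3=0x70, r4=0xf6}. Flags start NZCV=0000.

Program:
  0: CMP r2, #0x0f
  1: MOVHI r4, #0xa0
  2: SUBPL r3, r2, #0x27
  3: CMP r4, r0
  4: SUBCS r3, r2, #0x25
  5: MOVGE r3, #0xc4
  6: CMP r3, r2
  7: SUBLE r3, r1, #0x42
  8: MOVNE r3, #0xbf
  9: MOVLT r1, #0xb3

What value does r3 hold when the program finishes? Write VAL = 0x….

VAL = 0xbf

[0] flags=1010 → (cmp)
[1] flags=1010 HI?T → r4=0xa0
[2] flags=1010 PL?F → skip
[3] flags=1000 → (cmp)
[4] flags=1000 CS?F → skip
[5] flags=1000 GE?F → skip
[6] flags=1001 → (cmp)
[7] flags=1001 LE?F → skip
[8] flags=1001 NE?T → r3=0xbf
[9] flags=1001 LT?F → skip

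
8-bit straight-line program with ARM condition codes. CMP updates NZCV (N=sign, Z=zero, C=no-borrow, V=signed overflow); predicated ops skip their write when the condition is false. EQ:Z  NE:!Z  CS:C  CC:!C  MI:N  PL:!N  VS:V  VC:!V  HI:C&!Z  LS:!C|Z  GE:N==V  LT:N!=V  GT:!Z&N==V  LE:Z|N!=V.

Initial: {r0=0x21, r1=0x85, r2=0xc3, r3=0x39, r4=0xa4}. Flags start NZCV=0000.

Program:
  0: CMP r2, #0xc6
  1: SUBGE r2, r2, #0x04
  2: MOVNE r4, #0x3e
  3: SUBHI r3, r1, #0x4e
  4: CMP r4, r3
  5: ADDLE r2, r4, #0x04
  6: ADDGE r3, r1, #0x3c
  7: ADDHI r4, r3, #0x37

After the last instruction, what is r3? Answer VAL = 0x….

[0] flags=1000 → (cmp)
[1] flags=1000 GE?F → skip
[2] flags=1000 NE?T → r4=0x3e
[3] flags=1000 HI?F → skip
[4] flags=0010 → (cmp)
[5] flags=0010 LE?F → skip
[6] flags=0010 GE?T → r3=0xc1
[7] flags=0010 HI?T → r4=0xf8

VAL = 0xc1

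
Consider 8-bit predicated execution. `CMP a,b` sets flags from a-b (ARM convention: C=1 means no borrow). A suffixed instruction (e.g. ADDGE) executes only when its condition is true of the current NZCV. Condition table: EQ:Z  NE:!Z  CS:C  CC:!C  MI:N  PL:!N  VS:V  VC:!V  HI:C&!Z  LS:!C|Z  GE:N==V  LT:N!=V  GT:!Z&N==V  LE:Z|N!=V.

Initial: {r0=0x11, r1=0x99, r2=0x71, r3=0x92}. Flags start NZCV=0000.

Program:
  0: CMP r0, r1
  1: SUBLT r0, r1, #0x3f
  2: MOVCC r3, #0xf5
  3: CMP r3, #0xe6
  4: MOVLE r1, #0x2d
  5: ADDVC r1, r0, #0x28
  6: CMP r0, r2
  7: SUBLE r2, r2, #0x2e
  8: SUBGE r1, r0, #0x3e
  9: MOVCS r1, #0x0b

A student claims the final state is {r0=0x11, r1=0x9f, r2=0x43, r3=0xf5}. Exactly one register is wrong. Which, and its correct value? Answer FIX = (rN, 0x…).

0: ✓ CMP  NZCV=0000
1: · SUBLT
2: ✓ MOVCC  r3←0xf5
3: ✓ CMP  NZCV=0010
4: · MOVLE
5: ✓ ADDVC  r1←0x39
6: ✓ CMP  NZCV=1000
7: ✓ SUBLE  r2←0x43
8: · SUBGE
9: · MOVCS

FIX = (r1, 0x39)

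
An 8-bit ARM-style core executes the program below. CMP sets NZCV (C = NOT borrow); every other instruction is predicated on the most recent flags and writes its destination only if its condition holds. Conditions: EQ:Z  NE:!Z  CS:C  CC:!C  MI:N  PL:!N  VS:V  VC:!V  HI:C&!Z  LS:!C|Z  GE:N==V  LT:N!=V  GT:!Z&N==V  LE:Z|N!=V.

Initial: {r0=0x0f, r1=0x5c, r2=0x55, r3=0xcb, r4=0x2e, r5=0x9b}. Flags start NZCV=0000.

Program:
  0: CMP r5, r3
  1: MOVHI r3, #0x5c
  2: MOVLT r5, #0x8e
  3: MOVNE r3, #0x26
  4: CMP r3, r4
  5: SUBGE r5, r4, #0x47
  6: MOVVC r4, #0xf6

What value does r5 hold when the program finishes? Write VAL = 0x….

[0] flags=1000 → (cmp)
[1] flags=1000 HI?F → skip
[2] flags=1000 LT?T → r5=0x8e
[3] flags=1000 NE?T → r3=0x26
[4] flags=1000 → (cmp)
[5] flags=1000 GE?F → skip
[6] flags=1000 VC?T → r4=0xf6

VAL = 0x8e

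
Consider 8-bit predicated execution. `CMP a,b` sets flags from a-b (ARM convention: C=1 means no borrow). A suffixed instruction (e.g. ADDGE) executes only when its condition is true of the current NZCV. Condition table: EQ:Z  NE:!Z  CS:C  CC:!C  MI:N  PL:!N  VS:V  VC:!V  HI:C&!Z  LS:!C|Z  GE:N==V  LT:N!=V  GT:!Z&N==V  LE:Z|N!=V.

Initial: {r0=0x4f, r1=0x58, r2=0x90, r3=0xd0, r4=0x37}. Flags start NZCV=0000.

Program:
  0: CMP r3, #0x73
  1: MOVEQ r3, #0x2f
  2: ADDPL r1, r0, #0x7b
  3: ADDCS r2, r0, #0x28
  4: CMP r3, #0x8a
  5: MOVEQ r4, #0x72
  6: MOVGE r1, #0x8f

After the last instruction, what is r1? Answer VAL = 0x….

[0] flags=0011 → (cmp)
[1] flags=0011 EQ?F → skip
[2] flags=0011 PL?T → r1=0xca
[3] flags=0011 CS?T → r2=0x77
[4] flags=0010 → (cmp)
[5] flags=0010 EQ?F → skip
[6] flags=0010 GE?T → r1=0x8f

VAL = 0x8f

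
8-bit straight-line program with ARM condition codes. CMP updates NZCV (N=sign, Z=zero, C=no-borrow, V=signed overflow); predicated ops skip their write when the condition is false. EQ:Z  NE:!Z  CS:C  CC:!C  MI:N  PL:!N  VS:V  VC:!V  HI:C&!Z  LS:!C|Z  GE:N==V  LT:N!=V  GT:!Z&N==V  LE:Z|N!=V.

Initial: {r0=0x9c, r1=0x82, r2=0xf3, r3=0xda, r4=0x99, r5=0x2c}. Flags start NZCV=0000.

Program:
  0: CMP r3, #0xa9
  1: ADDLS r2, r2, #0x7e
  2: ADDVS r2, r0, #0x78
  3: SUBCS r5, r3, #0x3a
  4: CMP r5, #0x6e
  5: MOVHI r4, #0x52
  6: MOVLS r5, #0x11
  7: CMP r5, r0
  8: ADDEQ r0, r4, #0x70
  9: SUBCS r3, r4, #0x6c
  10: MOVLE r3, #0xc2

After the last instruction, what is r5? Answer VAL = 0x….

VAL = 0xa0

0: ✓ CMP  NZCV=0010
1: · ADDLS
2: · ADDVS
3: ✓ SUBCS  r5←0xa0
4: ✓ CMP  NZCV=0011
5: ✓ MOVHI  r4←0x52
6: · MOVLS
7: ✓ CMP  NZCV=0010
8: · ADDEQ
9: ✓ SUBCS  r3←0xe6
10: · MOVLE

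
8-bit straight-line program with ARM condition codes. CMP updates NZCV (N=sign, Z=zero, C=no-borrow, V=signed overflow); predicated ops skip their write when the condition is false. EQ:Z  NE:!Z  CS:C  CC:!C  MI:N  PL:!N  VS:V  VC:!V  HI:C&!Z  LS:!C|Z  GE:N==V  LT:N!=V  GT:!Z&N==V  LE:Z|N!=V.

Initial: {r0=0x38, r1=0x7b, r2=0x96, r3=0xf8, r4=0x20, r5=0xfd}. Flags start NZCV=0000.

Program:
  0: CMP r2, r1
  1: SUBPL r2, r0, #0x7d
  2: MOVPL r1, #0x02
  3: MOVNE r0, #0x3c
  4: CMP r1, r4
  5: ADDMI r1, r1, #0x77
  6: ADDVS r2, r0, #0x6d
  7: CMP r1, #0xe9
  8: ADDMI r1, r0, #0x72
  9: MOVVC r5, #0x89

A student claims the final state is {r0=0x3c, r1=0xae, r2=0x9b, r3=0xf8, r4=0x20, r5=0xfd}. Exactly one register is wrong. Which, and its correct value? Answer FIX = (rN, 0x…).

0: ✓ CMP  NZCV=0011
1: ✓ SUBPL  r2←0xbb
2: ✓ MOVPL  r1←0x02
3: ✓ MOVNE  r0←0x3c
4: ✓ CMP  NZCV=1000
5: ✓ ADDMI  r1←0x79
6: · ADDVS
7: ✓ CMP  NZCV=1001
8: ✓ ADDMI  r1←0xae
9: · MOVVC

FIX = (r2, 0xbb)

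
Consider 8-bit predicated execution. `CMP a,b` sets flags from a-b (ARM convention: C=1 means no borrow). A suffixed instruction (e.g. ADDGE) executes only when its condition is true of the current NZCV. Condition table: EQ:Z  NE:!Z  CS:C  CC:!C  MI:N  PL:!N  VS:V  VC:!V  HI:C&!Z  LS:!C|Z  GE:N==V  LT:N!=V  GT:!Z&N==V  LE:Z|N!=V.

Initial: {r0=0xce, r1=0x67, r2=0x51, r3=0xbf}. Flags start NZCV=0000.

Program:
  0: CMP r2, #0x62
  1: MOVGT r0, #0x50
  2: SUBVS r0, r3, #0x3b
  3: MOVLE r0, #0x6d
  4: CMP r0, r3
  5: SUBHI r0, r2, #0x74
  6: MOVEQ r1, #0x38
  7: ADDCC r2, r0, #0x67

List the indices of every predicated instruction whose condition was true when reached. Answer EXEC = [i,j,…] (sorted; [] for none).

[0] flags=1000 → (cmp)
[1] flags=1000 GT?F → skip
[2] flags=1000 VS?F → skip
[3] flags=1000 LE?T → r0=0x6d
[4] flags=1001 → (cmp)
[5] flags=1001 HI?F → skip
[6] flags=1001 EQ?F → skip
[7] flags=1001 CC?T → r2=0xd4

EXEC = [3,7]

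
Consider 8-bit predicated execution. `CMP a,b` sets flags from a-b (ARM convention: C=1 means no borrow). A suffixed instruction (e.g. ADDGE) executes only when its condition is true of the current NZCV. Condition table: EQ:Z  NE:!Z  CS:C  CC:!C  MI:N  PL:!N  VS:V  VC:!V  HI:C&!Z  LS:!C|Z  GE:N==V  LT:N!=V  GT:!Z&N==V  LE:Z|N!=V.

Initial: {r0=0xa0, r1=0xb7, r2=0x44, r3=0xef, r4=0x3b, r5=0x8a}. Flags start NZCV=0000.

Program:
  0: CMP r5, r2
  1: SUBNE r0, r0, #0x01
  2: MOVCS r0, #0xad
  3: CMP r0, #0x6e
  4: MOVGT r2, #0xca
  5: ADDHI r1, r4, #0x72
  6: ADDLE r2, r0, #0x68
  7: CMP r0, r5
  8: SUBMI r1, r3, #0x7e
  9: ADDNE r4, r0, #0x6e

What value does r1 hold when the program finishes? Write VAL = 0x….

VAL = 0xad

0: ✓ CMP  NZCV=0011
1: ✓ SUBNE  r0←0x9f
2: ✓ MOVCS  r0←0xad
3: ✓ CMP  NZCV=0011
4: · MOVGT
5: ✓ ADDHI  r1←0xad
6: ✓ ADDLE  r2←0x15
7: ✓ CMP  NZCV=0010
8: · SUBMI
9: ✓ ADDNE  r4←0x1b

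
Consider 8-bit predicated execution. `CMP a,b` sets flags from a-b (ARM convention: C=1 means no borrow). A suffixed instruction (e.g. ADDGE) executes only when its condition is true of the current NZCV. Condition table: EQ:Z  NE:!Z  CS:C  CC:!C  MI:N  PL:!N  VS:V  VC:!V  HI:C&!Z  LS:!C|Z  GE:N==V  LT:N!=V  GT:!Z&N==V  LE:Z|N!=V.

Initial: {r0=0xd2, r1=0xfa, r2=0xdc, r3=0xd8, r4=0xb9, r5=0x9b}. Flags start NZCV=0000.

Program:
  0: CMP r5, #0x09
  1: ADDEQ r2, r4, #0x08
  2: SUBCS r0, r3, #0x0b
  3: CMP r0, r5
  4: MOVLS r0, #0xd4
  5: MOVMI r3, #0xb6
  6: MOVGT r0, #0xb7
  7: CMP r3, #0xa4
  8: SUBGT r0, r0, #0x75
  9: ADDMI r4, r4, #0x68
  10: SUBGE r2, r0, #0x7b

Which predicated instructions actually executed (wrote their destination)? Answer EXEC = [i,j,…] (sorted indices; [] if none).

0: ✓ CMP  NZCV=1010
1: · ADDEQ
2: ✓ SUBCS  r0←0xcd
3: ✓ CMP  NZCV=0010
4: · MOVLS
5: · MOVMI
6: ✓ MOVGT  r0←0xb7
7: ✓ CMP  NZCV=0010
8: ✓ SUBGT  r0←0x42
9: · ADDMI
10: ✓ SUBGE  r2←0xc7

EXEC = [2,6,8,10]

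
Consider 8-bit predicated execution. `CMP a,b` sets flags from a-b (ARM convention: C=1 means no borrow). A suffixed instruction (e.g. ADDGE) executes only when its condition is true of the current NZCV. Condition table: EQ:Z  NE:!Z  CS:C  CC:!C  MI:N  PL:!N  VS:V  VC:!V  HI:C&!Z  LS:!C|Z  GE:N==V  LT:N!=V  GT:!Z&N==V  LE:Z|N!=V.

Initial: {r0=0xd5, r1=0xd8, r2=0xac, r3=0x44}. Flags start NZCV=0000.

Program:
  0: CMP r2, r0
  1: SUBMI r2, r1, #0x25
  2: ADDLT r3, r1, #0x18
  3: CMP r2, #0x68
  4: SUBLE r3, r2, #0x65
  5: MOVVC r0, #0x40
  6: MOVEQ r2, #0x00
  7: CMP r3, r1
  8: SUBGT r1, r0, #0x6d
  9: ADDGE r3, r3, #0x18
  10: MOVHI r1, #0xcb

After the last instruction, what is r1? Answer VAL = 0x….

0: ✓ CMP  NZCV=1000
1: ✓ SUBMI  r2←0xb3
2: ✓ ADDLT  r3←0xf0
3: ✓ CMP  NZCV=0011
4: ✓ SUBLE  r3←0x4e
5: · MOVVC
6: · MOVEQ
7: ✓ CMP  NZCV=0000
8: ✓ SUBGT  r1←0x68
9: ✓ ADDGE  r3←0x66
10: · MOVHI

VAL = 0x68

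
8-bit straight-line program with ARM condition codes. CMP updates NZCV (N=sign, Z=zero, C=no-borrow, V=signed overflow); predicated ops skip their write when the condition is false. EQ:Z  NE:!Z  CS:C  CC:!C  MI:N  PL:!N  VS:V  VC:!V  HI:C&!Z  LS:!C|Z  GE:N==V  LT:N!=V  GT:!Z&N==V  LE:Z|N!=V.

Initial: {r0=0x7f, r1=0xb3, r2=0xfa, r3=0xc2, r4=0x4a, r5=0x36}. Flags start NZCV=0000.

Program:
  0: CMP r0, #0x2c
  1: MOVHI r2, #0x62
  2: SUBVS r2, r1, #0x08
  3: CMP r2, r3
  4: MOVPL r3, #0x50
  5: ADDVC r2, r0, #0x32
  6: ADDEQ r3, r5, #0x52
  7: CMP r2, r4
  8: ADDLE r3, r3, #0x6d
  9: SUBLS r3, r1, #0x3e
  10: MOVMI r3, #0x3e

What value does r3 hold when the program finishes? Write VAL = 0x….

VAL = 0xc2

0: ✓ CMP  NZCV=0010
1: ✓ MOVHI  r2←0x62
2: · SUBVS
3: ✓ CMP  NZCV=1001
4: · MOVPL
5: · ADDVC
6: · ADDEQ
7: ✓ CMP  NZCV=0010
8: · ADDLE
9: · SUBLS
10: · MOVMI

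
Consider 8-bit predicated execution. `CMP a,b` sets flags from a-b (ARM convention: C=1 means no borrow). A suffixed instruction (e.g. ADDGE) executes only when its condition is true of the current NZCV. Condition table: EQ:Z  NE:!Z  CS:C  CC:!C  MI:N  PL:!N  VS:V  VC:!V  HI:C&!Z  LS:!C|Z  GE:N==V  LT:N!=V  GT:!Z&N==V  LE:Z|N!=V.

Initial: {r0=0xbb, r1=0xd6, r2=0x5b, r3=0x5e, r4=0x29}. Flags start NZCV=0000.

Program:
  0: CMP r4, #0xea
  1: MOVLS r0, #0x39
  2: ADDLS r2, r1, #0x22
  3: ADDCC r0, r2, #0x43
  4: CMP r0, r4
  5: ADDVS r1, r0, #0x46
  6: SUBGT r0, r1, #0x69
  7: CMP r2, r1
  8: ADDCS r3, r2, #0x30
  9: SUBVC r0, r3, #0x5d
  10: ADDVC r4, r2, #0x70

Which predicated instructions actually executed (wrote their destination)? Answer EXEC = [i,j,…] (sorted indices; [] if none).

0: ✓ CMP  NZCV=0000
1: ✓ MOVLS  r0←0x39
2: ✓ ADDLS  r2←0xf8
3: ✓ ADDCC  r0←0x3b
4: ✓ CMP  NZCV=0010
5: · ADDVS
6: ✓ SUBGT  r0←0x6d
7: ✓ CMP  NZCV=0010
8: ✓ ADDCS  r3←0x28
9: ✓ SUBVC  r0←0xcb
10: ✓ ADDVC  r4←0x68

EXEC = [1,2,3,6,8,9,10]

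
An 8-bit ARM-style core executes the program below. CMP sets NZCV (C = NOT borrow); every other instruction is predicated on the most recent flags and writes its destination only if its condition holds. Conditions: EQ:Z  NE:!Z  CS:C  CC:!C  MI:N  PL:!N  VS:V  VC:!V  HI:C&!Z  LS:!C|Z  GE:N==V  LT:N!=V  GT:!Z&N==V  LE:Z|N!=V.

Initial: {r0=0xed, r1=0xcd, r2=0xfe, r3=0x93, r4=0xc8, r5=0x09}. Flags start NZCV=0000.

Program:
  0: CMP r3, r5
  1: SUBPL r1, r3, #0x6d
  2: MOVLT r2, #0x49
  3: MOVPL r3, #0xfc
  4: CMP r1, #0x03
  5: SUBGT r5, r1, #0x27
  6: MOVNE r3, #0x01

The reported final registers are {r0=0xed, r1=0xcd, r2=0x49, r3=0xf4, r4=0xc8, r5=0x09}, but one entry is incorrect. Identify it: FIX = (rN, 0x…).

FIX = (r3, 0x01)

0: ✓ CMP  NZCV=1010
1: · SUBPL
2: ✓ MOVLT  r2←0x49
3: · MOVPL
4: ✓ CMP  NZCV=1010
5: · SUBGT
6: ✓ MOVNE  r3←0x01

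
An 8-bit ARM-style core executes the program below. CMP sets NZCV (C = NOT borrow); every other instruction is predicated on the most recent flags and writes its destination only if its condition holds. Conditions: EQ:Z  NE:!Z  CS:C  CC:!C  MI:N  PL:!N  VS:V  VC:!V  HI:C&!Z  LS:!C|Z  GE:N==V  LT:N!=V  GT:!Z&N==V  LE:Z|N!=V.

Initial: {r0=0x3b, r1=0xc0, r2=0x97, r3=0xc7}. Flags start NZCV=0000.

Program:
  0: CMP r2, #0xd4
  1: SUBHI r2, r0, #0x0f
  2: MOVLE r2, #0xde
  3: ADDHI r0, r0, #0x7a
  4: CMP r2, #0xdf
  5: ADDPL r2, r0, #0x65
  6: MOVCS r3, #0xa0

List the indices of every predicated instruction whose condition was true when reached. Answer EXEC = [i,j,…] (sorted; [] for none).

EXEC = [2]

0: ✓ CMP  NZCV=1000
1: · SUBHI
2: ✓ MOVLE  r2←0xde
3: · ADDHI
4: ✓ CMP  NZCV=1000
5: · ADDPL
6: · MOVCS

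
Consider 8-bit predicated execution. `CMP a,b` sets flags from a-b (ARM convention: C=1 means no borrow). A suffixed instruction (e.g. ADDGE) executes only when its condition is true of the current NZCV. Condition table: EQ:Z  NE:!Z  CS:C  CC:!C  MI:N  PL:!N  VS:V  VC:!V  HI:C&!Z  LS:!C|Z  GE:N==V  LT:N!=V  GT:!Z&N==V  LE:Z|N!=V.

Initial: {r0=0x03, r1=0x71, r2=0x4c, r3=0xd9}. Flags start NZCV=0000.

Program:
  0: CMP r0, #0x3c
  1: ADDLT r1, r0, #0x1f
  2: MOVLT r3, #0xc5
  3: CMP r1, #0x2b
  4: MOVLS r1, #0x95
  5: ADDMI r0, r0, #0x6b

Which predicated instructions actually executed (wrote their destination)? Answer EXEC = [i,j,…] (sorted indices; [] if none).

0: ✓ CMP  NZCV=1000
1: ✓ ADDLT  r1←0x22
2: ✓ MOVLT  r3←0xc5
3: ✓ CMP  NZCV=1000
4: ✓ MOVLS  r1←0x95
5: ✓ ADDMI  r0←0x6e

EXEC = [1,2,4,5]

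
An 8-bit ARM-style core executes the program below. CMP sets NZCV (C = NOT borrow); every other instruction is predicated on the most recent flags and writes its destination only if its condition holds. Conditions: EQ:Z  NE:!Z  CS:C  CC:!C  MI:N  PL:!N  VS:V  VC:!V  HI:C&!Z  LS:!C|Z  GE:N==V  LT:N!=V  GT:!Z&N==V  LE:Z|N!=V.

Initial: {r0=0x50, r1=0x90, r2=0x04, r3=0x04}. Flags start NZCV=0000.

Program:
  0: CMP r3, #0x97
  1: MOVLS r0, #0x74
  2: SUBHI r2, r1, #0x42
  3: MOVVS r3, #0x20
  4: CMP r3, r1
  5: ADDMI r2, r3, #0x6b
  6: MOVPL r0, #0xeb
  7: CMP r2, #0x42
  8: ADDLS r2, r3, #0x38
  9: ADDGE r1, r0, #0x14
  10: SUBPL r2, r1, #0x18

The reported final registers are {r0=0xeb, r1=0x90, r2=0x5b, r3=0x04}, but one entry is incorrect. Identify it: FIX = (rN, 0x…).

[0] flags=0000 → (cmp)
[1] flags=0000 LS?T → r0=0x74
[2] flags=0000 HI?F → skip
[3] flags=0000 VS?F → skip
[4] flags=0000 → (cmp)
[5] flags=0000 MI?F → skip
[6] flags=0000 PL?T → r0=0xeb
[7] flags=1000 → (cmp)
[8] flags=1000 LS?T → r2=0x3c
[9] flags=1000 GE?F → skip
[10] flags=1000 PL?F → skip

FIX = (r2, 0x3c)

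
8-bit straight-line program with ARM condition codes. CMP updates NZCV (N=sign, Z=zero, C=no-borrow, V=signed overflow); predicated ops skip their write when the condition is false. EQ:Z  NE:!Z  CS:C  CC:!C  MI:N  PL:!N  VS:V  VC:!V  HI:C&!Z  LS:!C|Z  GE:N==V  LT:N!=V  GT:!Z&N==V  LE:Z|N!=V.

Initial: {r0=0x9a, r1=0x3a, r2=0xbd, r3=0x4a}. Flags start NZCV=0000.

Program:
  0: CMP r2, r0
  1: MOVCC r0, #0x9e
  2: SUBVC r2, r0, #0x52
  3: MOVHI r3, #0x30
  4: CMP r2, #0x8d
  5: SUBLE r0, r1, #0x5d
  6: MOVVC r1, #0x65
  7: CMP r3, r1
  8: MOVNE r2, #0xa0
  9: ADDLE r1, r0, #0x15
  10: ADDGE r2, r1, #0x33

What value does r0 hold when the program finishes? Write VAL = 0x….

[0] flags=0010 → (cmp)
[1] flags=0010 CC?F → skip
[2] flags=0010 VC?T → r2=0x48
[3] flags=0010 HI?T → r3=0x30
[4] flags=1001 → (cmp)
[5] flags=1001 LE?F → skip
[6] flags=1001 VC?F → skip
[7] flags=1000 → (cmp)
[8] flags=1000 NE?T → r2=0xa0
[9] flags=1000 LE?T → r1=0xaf
[10] flags=1000 GE?F → skip

VAL = 0x9a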